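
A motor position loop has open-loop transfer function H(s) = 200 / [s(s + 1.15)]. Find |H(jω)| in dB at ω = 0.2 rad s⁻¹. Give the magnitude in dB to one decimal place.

58.7 dB

|j0.2 + 1.15| = √(0.2² + 1.15²) = 1.167
|j0.2| = 0.2
|H(j0.2)| = 200 / (1.167 × 0.2) = 856.71
20 log₁₀(856.71) = 58.66 dB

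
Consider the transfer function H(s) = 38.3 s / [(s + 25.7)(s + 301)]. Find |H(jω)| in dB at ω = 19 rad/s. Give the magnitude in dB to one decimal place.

-22.4 dB

|j19| = 19
|j19 + 25.7| = √(19² + 25.7²) = 31.96
|j19 + 301| = √(19² + 301²) = 301.6
|H(j19)| = 38.3 × 19 / (31.96 × 301.6) = 0.075493
20 log₁₀(0.075493) = -22.44 dB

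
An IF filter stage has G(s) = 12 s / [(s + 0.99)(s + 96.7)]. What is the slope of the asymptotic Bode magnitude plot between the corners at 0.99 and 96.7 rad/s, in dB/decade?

In this band the factors already past their corner are: 1 differentiator zero, pole at 0.99; net slope = 0 dB/decade.

0 dB/decade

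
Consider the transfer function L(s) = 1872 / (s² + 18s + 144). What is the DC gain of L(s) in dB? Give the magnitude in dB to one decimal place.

22.3 dB

L(0) = 1872 / 144 = 13
20 log₁₀(13) = 22.28 dB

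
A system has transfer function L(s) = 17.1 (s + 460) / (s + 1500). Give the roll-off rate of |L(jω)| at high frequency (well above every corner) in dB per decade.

0 dB/decade

With 1 zero and 1 pole, the high-frequency asymptotic slope is 20 × (1 − 1) = 0 dB/decade.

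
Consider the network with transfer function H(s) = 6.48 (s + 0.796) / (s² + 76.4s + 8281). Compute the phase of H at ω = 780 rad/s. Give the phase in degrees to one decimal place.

-84.4°

∠(j780 + 0.796) = arctan(780/0.796) = 89.94°
∠[(j780)² + 76.4(j780) + 8281] = ∠[-6.0012e+05 + j59592] = 174.33°
∠H(j780) = 89.94° − 174.33° = -84.39°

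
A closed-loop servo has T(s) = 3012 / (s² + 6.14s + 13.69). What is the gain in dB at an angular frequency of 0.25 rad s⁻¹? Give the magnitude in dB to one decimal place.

46.8 dB

|(j0.25)² + 6.14(j0.25) + 13.69| = |13.627 + j1.535| = 13.71
|T(j0.25)| = 3012 / 13.71 = 219.63
20 log₁₀(219.63) = 46.83 dB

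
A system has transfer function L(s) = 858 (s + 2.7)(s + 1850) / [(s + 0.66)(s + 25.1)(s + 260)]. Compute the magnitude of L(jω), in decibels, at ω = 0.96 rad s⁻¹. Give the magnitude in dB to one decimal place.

55.5 dB

|j0.96 + 2.7| = √(0.96² + 2.7²) = 2.866
|j0.96 + 1850| = √(0.96² + 1850²) = 1850
|j0.96 + 0.66| = √(0.96² + 0.66²) = 1.165
|j0.96 + 25.1| = √(0.96² + 25.1²) = 25.12
|j0.96 + 260| = √(0.96² + 260²) = 260
|L(j0.96)| = 858 × 2.866 × 1850 / (1.165 × 25.12 × 260) = 597.84
20 log₁₀(597.84) = 55.53 dB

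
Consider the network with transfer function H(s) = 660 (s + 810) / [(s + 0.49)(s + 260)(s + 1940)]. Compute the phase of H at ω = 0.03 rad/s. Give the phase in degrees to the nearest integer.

-4°

∠(j0.03 + 810) = arctan(0.03/810) = 0.00°
∠(j0.03 + 0.49) = arctan(0.03/0.49) = 3.50°
∠(j0.03 + 260) = arctan(0.03/260) = 0.01°
∠(j0.03 + 1940) = arctan(0.03/1940) = 0.00°
∠H(j0.03) = 0.00° − (3.50° + 0.01° + 0.00°) = -3.51°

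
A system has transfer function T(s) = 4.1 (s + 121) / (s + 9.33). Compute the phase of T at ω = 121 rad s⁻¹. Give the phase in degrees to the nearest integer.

∠(j121 + 121) = arctan(121/121) = 45.00°
∠(j121 + 9.33) = arctan(121/9.33) = 85.59°
∠T(j121) = 45.00° − 85.59° = -40.59°

-41 deg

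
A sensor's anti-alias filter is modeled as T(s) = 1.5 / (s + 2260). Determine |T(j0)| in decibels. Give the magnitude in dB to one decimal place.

T(0) = 1.5 / 2260 = 0.00066372
20 log₁₀(0.00066372) = -63.56 dB

-63.6 dB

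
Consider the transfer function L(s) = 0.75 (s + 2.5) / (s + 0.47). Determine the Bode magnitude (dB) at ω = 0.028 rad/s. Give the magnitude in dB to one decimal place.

|j0.028 + 2.5| = √(0.028² + 2.5²) = 2.5
|j0.028 + 0.47| = √(0.028² + 0.47²) = 0.4708
|L(j0.028)| = 0.75 × 2.5 / 0.4708 = 3.9826
20 log₁₀(3.9826) = 12.00 dB

12.0 dB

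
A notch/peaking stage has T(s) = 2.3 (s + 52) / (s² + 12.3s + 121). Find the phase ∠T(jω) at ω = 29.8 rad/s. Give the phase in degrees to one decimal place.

∠(j29.8 + 52) = arctan(29.8/52) = 29.82°
∠[(j29.8)² + 12.3(j29.8) + 121] = ∠[-767.04 + j366.54] = 154.46°
∠T(j29.8) = 29.82° − 154.46° = -124.64°

-124.6°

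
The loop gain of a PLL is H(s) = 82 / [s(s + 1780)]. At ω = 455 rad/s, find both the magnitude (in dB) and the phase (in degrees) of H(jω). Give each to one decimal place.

|j455 + 1780| = √(455² + 1780²) = 1837
|j455| = 455
|H(j455)| = 82 / (1837 × 455) = 9.8093e-05
20 log₁₀(9.8093e-05) = -80.17 dB
∠(j455 + 1780) = arctan(455/1780) = 14.34°
∠(j455) = 90.00°
∠H(j455) = − (14.34° + 90.00°) = -104.34°

|H| = -80.2 dB, ∠H = -104.3°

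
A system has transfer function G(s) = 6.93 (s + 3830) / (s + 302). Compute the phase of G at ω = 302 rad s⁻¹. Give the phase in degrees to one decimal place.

∠(j302 + 3830) = arctan(302/3830) = 4.51°
∠(j302 + 302) = arctan(302/302) = 45.00°
∠G(j302) = 4.51° − 45.00° = -40.49°

-40.5°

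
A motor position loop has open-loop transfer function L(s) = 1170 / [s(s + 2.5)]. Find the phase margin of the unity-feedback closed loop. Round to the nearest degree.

Gain crossover: |L(jω)| = 1 at ω ≈ 34.2 rad/s.
∠L(j34.2) = −90° − arctan(34.2/2.5) ≈ -175.81°
PM = 180° + (-175.81°) = 4.19°

4 deg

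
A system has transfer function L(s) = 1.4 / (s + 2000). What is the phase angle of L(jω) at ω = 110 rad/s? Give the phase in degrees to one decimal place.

-3.1°

∠(j110 + 2000) = arctan(110/2000) = 3.15°
∠L(j110) = −3.15° = -3.15°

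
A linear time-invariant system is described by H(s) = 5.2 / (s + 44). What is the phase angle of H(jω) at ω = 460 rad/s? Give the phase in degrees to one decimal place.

-84.5°

∠(j460 + 44) = arctan(460/44) = 84.54°
∠H(j460) = −84.54° = -84.54°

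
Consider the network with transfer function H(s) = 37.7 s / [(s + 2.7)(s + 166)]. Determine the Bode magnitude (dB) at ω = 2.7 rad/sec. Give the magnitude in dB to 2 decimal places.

|j2.7| = 2.7
|j2.7 + 2.7| = √(2.7² + 2.7²) = 3.818
|j2.7 + 166| = √(2.7² + 166²) = 166
|H(j2.7)| = 37.7 × 2.7 / (3.818 × 166) = 0.16057
20 log₁₀(0.16057) = -15.887 dB

-15.89 dB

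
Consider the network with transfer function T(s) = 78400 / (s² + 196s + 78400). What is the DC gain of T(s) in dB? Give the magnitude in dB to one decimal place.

0.0 dB

T(0) = 78400 / 78400 = 1
20 log₁₀(1) = 0.00 dB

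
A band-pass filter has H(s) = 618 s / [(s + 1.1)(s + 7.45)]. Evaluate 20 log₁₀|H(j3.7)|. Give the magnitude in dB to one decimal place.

37.1 dB

|j3.7| = 3.7
|j3.7 + 1.1| = √(3.7² + 1.1²) = 3.86
|j3.7 + 7.45| = √(3.7² + 7.45²) = 8.318
|H(j3.7)| = 618 × 3.7 / (3.86 × 8.318) = 71.214
20 log₁₀(71.214) = 37.05 dB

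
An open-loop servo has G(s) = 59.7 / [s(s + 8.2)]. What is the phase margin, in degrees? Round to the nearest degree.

54°

Gain crossover: |G(jω)| = 1 at ω ≈ 5.91 rad s⁻¹.
∠G(j5.91) = −90° − arctan(5.91/8.2) ≈ -125.77°
PM = 180° + (-125.77°) = 54.23°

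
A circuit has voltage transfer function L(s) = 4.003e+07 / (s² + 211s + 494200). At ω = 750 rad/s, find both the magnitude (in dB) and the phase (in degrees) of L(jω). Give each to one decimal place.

|L| = 47.3 dB, ∠L = -113.3°

|(j750)² + 211(j750) + 494200| = |-68300 + j1.5825e+05| = 1.724e+05
|L(j750)| = 4.003e+07 / 1.724e+05 = 232.25
20 log₁₀(232.25) = 47.32 dB
∠[(j750)² + 211(j750) + 494200] = ∠[-68300 + j1.5825e+05] = 113.34°
∠L(j750) = −113.34° = -113.34°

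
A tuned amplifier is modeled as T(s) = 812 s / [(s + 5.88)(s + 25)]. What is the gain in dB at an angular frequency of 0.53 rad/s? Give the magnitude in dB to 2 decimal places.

9.29 dB

|j0.53| = 0.53
|j0.53 + 5.88| = √(0.53² + 5.88²) = 5.904
|j0.53 + 25| = √(0.53² + 25²) = 25.01
|T(j0.53)| = 812 × 0.53 / (5.904 × 25.01) = 2.9151
20 log₁₀(2.9151) = 9.293 dB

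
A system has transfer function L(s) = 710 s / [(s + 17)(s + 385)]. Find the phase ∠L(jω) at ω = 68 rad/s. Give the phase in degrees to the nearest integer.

4°

∠(j68) = 90.00°
∠(j68 + 17) = arctan(68/17) = 75.96°
∠(j68 + 385) = arctan(68/385) = 10.02°
∠L(j68) = 90.00° − (75.96° + 10.02°) = 4.02°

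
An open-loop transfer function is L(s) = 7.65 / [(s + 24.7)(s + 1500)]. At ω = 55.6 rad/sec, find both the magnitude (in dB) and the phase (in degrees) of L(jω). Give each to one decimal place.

|L| = -81.5 dB, ∠L = -68.2 deg

|j55.6 + 24.7| = √(55.6² + 24.7²) = 60.84
|j55.6 + 1500| = √(55.6² + 1500²) = 1501
|L(j55.6)| = 7.65 / (60.84 × 1501) = 8.377e-05
20 log₁₀(8.377e-05) = -81.54 dB
∠(j55.6 + 24.7) = arctan(55.6/24.7) = 66.05°
∠(j55.6 + 1500) = arctan(55.6/1500) = 2.12°
∠L(j55.6) = − (66.05° + 2.12°) = -68.17°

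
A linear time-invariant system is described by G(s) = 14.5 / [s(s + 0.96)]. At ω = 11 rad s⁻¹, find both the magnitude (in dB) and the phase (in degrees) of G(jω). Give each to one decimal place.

|G| = -18.5 dB, ∠G = -175.0°

|j11 + 0.96| = √(11² + 0.96²) = 11.04
|j11| = 11
|G(j11)| = 14.5 / (11.04 × 11) = 0.11938
20 log₁₀(0.11938) = -18.46 dB
∠(j11 + 0.96) = arctan(11/0.96) = 85.01°
∠(j11) = 90.00°
∠G(j11) = − (85.01° + 90.00°) = -175.01°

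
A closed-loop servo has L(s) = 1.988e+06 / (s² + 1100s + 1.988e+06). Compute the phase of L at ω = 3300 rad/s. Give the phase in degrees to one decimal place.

-157.8°

∠[(j3300)² + 1100(j3300) + 1.988e+06] = ∠[-8.902e+06 + j3.63e+06] = 157.82°
∠L(j3300) = −157.82° = -157.82°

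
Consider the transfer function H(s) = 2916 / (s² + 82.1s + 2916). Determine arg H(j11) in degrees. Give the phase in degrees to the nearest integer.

∠[(j11)² + 82.1(j11) + 2916] = ∠[2795 + j903.1] = 17.91°
∠H(j11) = −17.91° = -17.91°

-18°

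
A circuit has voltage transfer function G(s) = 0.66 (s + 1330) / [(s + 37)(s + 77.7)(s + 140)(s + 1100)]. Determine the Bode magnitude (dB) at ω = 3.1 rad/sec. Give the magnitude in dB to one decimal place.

|j3.1 + 1330| = √(3.1² + 1330²) = 1330
|j3.1 + 37| = √(3.1² + 37²) = 37.13
|j3.1 + 77.7| = √(3.1² + 77.7²) = 77.76
|j3.1 + 140| = √(3.1² + 140²) = 140
|j3.1 + 1100| = √(3.1² + 1100²) = 1100
|G(j3.1)| = 0.66 × 1330 / (37.13 × 77.76 × 140 × 1100) = 1.9737e-06
20 log₁₀(1.9737e-06) = -114.09 dB

-114.1 dB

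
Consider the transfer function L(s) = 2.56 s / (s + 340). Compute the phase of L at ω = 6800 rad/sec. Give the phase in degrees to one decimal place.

2.9°

∠(j6800) = 90.00°
∠(j6800 + 340) = arctan(6800/340) = 87.14°
∠L(j6800) = 90.00° − 87.14° = 2.86°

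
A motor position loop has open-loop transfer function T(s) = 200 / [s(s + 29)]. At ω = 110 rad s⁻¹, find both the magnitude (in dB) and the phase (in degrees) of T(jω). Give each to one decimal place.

|j110 + 29| = √(110² + 29²) = 113.8
|j110| = 110
|T(j110)| = 200 / (113.8 × 110) = 0.015983
20 log₁₀(0.015983) = -35.93 dB
∠(j110 + 29) = arctan(110/29) = 75.23°
∠(j110) = 90.00°
∠T(j110) = − (75.23° + 90.00°) = -165.23°

|T| = -35.9 dB, ∠T = -165.2°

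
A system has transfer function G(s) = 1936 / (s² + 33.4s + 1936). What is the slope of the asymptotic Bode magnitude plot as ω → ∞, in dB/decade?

With 0 zeros and 2 poles, the high-frequency asymptotic slope is 20 × (0 − 2) = -40 dB/decade.

-40 dB/decade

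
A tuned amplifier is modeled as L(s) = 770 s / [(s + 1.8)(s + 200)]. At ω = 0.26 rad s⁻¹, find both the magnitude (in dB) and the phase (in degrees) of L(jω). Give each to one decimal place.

|L| = -5.2 dB, ∠L = 81.7°

|j0.26| = 0.26
|j0.26 + 1.8| = √(0.26² + 1.8²) = 1.819
|j0.26 + 200| = √(0.26² + 200²) = 200
|L(j0.26)| = 770 × 0.26 / (1.819 × 200) = 0.5504
20 log₁₀(0.5504) = -5.19 dB
∠(j0.26) = 90.00°
∠(j0.26 + 1.8) = arctan(0.26/1.8) = 8.22°
∠(j0.26 + 200) = arctan(0.26/200) = 0.07°
∠L(j0.26) = 90.00° − (8.22° + 0.07°) = 81.71°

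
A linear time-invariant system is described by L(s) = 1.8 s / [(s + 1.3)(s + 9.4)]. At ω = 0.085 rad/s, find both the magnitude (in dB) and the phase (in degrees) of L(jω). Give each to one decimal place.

|j0.085| = 0.085
|j0.085 + 1.3| = √(0.085² + 1.3²) = 1.303
|j0.085 + 9.4| = √(0.085² + 9.4²) = 9.4
|L(j0.085)| = 1.8 × 0.085 / (1.303 × 9.4) = 0.012493
20 log₁₀(0.012493) = -38.07 dB
∠(j0.085) = 90.00°
∠(j0.085 + 1.3) = arctan(0.085/1.3) = 3.74°
∠(j0.085 + 9.4) = arctan(0.085/9.4) = 0.52°
∠L(j0.085) = 90.00° − (3.74° + 0.52°) = 85.74°

|L| = -38.1 dB, ∠L = 85.7°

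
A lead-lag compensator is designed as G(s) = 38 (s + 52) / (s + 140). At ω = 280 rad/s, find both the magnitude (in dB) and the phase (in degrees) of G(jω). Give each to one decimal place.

|j280 + 52| = √(280² + 52²) = 284.8
|j280 + 140| = √(280² + 140²) = 313
|G(j280)| = 38 × 284.8 / 313 = 34.569
20 log₁₀(34.569) = 30.77 dB
∠(j280 + 52) = arctan(280/52) = 79.48°
∠(j280 + 140) = arctan(280/140) = 63.43°
∠G(j280) = 79.48° − 63.43° = 16.04°

|G| = 30.8 dB, ∠G = 16.0°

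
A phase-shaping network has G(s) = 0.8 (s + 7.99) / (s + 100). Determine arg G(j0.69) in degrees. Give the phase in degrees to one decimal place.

∠(j0.69 + 7.99) = arctan(0.69/7.99) = 4.94°
∠(j0.69 + 100) = arctan(0.69/100) = 0.40°
∠G(j0.69) = 4.94° − 0.40° = 4.54°

4.5°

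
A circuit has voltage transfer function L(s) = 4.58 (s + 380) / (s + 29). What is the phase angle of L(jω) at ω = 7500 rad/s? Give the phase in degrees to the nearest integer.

-3°

∠(j7500 + 380) = arctan(7500/380) = 87.10°
∠(j7500 + 29) = arctan(7500/29) = 89.78°
∠L(j7500) = 87.10° − 89.78° = -2.68°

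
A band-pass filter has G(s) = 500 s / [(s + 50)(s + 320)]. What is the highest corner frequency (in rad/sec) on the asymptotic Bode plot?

Break frequencies occur at each pole and zero magnitude: 50 rad/sec, 320 rad/sec.
The highest is 320 rad/sec.

320 rad/sec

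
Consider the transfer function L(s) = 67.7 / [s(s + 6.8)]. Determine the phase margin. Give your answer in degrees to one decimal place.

Gain crossover: |L(jω)| = 1 at ω ≈ 6.96 rad/s.
∠L(j6.96) = −90° − arctan(6.96/6.8) ≈ -135.66°
PM = 180° + (-135.66°) = 44.34°

44.3°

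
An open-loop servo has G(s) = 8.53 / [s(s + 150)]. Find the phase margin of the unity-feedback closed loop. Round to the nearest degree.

90°

Gain crossover: |G(jω)| = 1 at ω ≈ 0.0569 rad s⁻¹.
∠G(j0.0569) = −90° − arctan(0.0569/150) ≈ -90.02°
PM = 180° + (-90.02°) = 89.98°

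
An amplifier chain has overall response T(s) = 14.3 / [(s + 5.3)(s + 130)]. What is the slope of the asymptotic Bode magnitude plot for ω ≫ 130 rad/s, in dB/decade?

With 0 zeros and 2 poles, the high-frequency asymptotic slope is 20 × (0 − 2) = -40 dB/decade.

-40 dB/decade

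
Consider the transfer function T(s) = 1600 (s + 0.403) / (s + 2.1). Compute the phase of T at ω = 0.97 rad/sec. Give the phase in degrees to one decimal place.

∠(j0.97 + 0.403) = arctan(0.97/0.403) = 67.44°
∠(j0.97 + 2.1) = arctan(0.97/2.1) = 24.79°
∠T(j0.97) = 67.44° − 24.79° = 42.65°

42.6°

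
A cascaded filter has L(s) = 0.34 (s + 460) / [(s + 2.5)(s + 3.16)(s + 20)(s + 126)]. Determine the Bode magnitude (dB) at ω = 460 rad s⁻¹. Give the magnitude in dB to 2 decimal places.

-166.45 dB

|j460 + 460| = √(460² + 460²) = 650.5
|j460 + 2.5| = √(460² + 2.5²) = 460
|j460 + 3.16| = √(460² + 3.16²) = 460
|j460 + 20| = √(460² + 20²) = 460.4
|j460 + 126| = √(460² + 126²) = 476.9
|L(j460)| = 0.34 × 650.5 / (460 × 460 × 460.4 × 476.9) = 4.7597e-09
20 log₁₀(4.7597e-09) = -166.448 dB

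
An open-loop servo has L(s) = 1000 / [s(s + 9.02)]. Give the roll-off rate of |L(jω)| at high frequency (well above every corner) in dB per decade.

-40 dB/decade

With 0 zeros and 2 poles, the high-frequency asymptotic slope is 20 × (0 − 2) = -40 dB/decade.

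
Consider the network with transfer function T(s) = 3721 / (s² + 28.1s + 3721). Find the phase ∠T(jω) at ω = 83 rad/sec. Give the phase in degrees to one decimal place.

∠[(j83)² + 28.1(j83) + 3721] = ∠[-3168 + j2332.3] = 143.64°
∠T(j83) = −143.64° = -143.64°

-143.6 deg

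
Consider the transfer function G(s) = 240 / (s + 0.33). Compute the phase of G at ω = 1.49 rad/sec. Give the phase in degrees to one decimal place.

-77.5°

∠(j1.49 + 0.33) = arctan(1.49/0.33) = 77.51°
∠G(j1.49) = −77.51° = -77.51°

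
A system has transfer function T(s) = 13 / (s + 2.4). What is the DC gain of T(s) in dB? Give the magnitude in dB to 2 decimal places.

T(0) = 13 / 2.4 = 5.4167
20 log₁₀(5.4167) = 14.675 dB

14.67 dB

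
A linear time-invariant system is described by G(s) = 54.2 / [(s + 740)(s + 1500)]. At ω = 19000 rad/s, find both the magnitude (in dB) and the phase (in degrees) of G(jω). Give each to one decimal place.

|G| = -136.5 dB, ∠G = -173.3°

|j19000 + 740| = √(19000² + 740²) = 1.901e+04
|j19000 + 1500| = √(19000² + 1500²) = 1.906e+04
|G(j19000)| = 54.2 / (1.901e+04 × 1.906e+04) = 1.4956e-07
20 log₁₀(1.4956e-07) = -136.50 dB
∠(j19000 + 740) = arctan(19000/740) = 87.77°
∠(j19000 + 1500) = arctan(19000/1500) = 85.49°
∠G(j19000) = − (87.77° + 85.49°) = -173.26°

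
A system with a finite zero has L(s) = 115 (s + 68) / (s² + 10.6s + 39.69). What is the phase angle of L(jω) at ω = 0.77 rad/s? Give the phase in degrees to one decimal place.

-11.1°

∠(j0.77 + 68) = arctan(0.77/68) = 0.65°
∠[(j0.77)² + 10.6(j0.77) + 39.69] = ∠[39.097 + j8.162] = 11.79°
∠L(j0.77) = 0.65° − 11.79° = -11.14°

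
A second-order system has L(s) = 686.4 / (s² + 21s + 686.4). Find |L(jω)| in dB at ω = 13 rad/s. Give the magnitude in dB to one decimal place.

1.4 dB

|(j13)² + 21(j13) + 686.4| = |517.4 + j273| = 585
|L(j13)| = 686.4 / 585 = 1.1733
20 log₁₀(1.1733) = 1.39 dB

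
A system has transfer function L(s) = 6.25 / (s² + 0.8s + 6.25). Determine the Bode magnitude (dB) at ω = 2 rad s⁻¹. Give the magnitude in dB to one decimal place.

|(j2)² + 0.8(j2) + 6.25| = |2.25 + j1.6| = 2.761
|L(j2)| = 6.25 / 2.761 = 2.2638
20 log₁₀(2.2638) = 7.10 dB

7.1 dB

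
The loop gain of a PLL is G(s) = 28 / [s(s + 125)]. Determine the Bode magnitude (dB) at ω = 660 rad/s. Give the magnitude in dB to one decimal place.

|j660 + 125| = √(660² + 125²) = 671.7
|j660| = 660
|G(j660)| = 28 / (671.7 × 660) = 6.3156e-05
20 log₁₀(6.3156e-05) = -83.99 dB

-84.0 dB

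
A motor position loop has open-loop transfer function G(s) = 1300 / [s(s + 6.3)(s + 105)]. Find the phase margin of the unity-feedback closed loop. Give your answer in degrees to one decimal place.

72.3 deg

Gain crossover: |G(jω)| = 1 at ω ≈ 1.88 rad/sec.
∠G(j1.88) = −90° − arctan(1.88/6.3) − arctan(1.88/105) ≈ -107.67°
PM = 180° + (-107.67°) = 72.33°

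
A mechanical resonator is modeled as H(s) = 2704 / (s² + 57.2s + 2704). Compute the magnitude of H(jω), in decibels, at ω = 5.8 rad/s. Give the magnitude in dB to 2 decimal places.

0.04 dB

|(j5.8)² + 57.2(j5.8) + 2704| = |2670.4 + j331.76| = 2691
|H(j5.8)| = 2704 / 2691 = 1.0049
20 log₁₀(1.0049) = 0.042 dB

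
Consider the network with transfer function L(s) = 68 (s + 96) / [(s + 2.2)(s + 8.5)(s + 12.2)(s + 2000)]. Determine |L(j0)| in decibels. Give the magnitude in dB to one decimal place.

-36.9 dB

L(0) = 68 × 96 / (2.2 × 8.5 × 12.2 × 2000) = 0.014307
20 log₁₀(0.014307) = -36.89 dB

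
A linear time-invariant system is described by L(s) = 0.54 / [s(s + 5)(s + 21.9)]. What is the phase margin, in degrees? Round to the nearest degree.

Gain crossover: |L(jω)| = 1 at ω ≈ 0.00493 rad/s.
∠L(j0.00493) = −90° − arctan(0.00493/5) − arctan(0.00493/21.9) ≈ -90.07°
PM = 180° + (-90.07°) = 89.93°

90 deg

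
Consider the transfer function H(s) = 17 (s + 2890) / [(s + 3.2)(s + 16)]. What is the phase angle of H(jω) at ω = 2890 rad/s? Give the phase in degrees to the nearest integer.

-135°

∠(j2890 + 2890) = arctan(2890/2890) = 45.00°
∠(j2890 + 3.2) = arctan(2890/3.2) = 89.94°
∠(j2890 + 16) = arctan(2890/16) = 89.68°
∠H(j2890) = 45.00° − (89.94° + 89.68°) = -134.62°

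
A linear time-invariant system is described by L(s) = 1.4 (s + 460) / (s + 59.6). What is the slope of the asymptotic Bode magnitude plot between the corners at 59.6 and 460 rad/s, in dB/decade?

-20 dB/decade

In this band the factors already past their corner are: pole at 59.6; net slope = -20 dB/decade.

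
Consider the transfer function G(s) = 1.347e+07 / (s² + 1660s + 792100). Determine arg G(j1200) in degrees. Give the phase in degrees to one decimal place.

-108.0°

∠[(j1200)² + 1660(j1200) + 792100] = ∠[-6.479e+05 + j1.992e+06] = 108.02°
∠G(j1200) = −108.02° = -108.02°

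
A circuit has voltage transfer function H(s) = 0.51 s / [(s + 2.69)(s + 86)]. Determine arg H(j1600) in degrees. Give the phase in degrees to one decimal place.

-86.8°

∠(j1600) = 90.00°
∠(j1600 + 2.69) = arctan(1600/2.69) = 89.90°
∠(j1600 + 86) = arctan(1600/86) = 86.92°
∠H(j1600) = 90.00° − (89.90° + 86.92°) = -86.83°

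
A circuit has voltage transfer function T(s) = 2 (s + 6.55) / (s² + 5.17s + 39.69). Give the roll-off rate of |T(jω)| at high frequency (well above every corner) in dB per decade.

-20 dB/decade

With 1 zero and 2 poles, the high-frequency asymptotic slope is 20 × (1 − 2) = -20 dB/decade.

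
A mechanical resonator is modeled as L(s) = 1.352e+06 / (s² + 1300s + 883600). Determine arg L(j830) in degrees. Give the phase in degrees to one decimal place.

-79.8°

∠[(j830)² + 1300(j830) + 883600] = ∠[1.947e+05 + j1.079e+06] = 79.77°
∠L(j830) = −79.77° = -79.77°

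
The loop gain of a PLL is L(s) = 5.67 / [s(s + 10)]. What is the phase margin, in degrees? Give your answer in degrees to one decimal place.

86.8°

Gain crossover: |L(jω)| = 1 at ω ≈ 0.566 rad s⁻¹.
∠L(j0.566) = −90° − arctan(0.566/10) ≈ -93.24°
PM = 180° + (-93.24°) = 86.76°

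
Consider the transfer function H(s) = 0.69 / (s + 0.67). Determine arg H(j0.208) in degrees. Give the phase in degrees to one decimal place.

-17.2°

∠(j0.208 + 0.67) = arctan(0.208/0.67) = 17.25°
∠H(j0.208) = −17.25° = -17.25°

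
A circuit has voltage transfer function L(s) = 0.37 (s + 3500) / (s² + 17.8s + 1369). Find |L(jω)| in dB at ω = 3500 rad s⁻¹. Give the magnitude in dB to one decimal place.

|j3500 + 3500| = √(3500² + 3500²) = 4950
|(j3500)² + 17.8(j3500) + 1369| = |-1.2249e+07 + j62300| = 1.225e+07
|L(j3500)| = 0.37 × 4950 / 1.225e+07 = 0.00014952
20 log₁₀(0.00014952) = -76.51 dB

-76.5 dB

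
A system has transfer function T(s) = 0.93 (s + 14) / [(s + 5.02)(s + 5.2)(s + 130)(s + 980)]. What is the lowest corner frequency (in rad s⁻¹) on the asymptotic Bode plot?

Break frequencies occur at each pole and zero magnitude: 5.02 rad s⁻¹, 5.2 rad s⁻¹, 14 rad s⁻¹, 130 rad s⁻¹, 980 rad s⁻¹.
The lowest is 5.02 rad s⁻¹.

5.02 rad s⁻¹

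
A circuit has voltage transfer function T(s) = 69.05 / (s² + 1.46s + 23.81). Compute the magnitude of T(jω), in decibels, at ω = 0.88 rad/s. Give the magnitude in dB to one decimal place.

|(j0.88)² + 1.46(j0.88) + 23.81| = |23.036 + j1.2848| = 23.07
|T(j0.88)| = 69.05 / 23.07 = 2.9929
20 log₁₀(2.9929) = 9.52 dB

9.5 dB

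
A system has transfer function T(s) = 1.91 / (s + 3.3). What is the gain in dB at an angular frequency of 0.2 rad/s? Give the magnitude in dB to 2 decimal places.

|j0.2 + 3.3| = √(0.2² + 3.3²) = 3.306
|T(j0.2)| = 1.91 / 3.306 = 0.57773
20 log₁₀(0.57773) = -4.766 dB

-4.77 dB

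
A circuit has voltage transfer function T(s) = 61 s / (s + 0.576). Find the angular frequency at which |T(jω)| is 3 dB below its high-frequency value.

For a single-pole high-pass, the −3 dB point is at the pole: ω = 0.576 rad/s.

0.576 rad/s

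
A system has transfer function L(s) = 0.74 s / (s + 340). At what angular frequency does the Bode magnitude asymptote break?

The single real pole at s = −340 gives a corner at ω = 340 rad/s.

340 rad/s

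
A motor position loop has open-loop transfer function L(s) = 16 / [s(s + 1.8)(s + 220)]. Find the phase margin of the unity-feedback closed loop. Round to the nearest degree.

Gain crossover: |L(jω)| = 1 at ω ≈ 0.0404 rad/s.
∠L(j0.0404) = −90° − arctan(0.0404/1.8) − arctan(0.0404/220) ≈ -91.30°
PM = 180° + (-91.30°) = 88.70°

89 deg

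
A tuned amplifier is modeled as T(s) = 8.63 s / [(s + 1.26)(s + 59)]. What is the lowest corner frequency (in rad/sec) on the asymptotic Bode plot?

1.26 rad/sec

Break frequencies occur at each pole and zero magnitude: 1.26 rad/sec, 59 rad/sec.
The lowest is 1.26 rad/sec.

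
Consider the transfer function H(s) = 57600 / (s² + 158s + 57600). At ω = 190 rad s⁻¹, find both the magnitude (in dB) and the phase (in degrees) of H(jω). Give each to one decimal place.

|(j190)² + 158(j190) + 57600| = |21500 + j30020| = 3.692e+04
|H(j190)| = 57600 / 3.692e+04 = 1.5599
20 log₁₀(1.5599) = 3.86 dB
∠[(j190)² + 158(j190) + 57600] = ∠[21500 + j30020] = 54.39°
∠H(j190) = −54.39° = -54.39°

|H| = 3.9 dB, ∠H = -54.4°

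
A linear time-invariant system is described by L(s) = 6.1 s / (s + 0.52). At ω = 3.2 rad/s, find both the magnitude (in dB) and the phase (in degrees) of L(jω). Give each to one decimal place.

|L| = 15.6 dB, ∠L = 9.2°

|j3.2| = 3.2
|j3.2 + 0.52| = √(3.2² + 0.52²) = 3.242
|L(j3.2)| = 6.1 × 3.2 / 3.242 = 6.021
20 log₁₀(6.021) = 15.59 dB
∠(j3.2) = 90.00°
∠(j3.2 + 0.52) = arctan(3.2/0.52) = 80.77°
∠L(j3.2) = 90.00° − 80.77° = 9.23°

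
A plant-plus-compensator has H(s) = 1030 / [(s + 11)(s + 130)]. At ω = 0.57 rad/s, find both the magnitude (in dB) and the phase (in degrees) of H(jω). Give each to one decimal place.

|j0.57 + 11| = √(0.57² + 11²) = 11.01
|j0.57 + 130| = √(0.57² + 130²) = 130
|H(j0.57)| = 1030 / (11.01 × 130) = 0.71931
20 log₁₀(0.71931) = -2.86 dB
∠(j0.57 + 11) = arctan(0.57/11) = 2.97°
∠(j0.57 + 130) = arctan(0.57/130) = 0.25°
∠H(j0.57) = − (2.97° + 0.25°) = -3.22°

|H| = -2.9 dB, ∠H = -3.2°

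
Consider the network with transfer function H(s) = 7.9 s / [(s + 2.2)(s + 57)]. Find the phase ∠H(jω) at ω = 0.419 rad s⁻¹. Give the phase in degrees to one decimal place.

∠(j0.419) = 90.00°
∠(j0.419 + 2.2) = arctan(0.419/2.2) = 10.78°
∠(j0.419 + 57) = arctan(0.419/57) = 0.42°
∠H(j0.419) = 90.00° − (10.78° + 0.42°) = 78.80°

78.8°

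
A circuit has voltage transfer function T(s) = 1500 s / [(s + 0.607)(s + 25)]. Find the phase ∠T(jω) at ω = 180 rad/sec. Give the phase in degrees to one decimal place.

-81.9°

∠(j180) = 90.00°
∠(j180 + 0.607) = arctan(180/0.607) = 89.81°
∠(j180 + 25) = arctan(180/25) = 82.09°
∠T(j180) = 90.00° − (89.81° + 82.09°) = -81.90°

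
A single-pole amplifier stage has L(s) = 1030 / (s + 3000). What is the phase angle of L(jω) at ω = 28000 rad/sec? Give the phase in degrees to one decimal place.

∠(j28000 + 3000) = arctan(28000/3000) = 83.88°
∠L(j28000) = −83.88° = -83.88°

-83.9°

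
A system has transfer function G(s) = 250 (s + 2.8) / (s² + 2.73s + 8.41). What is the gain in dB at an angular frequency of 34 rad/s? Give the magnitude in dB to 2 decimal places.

17.39 dB

|j34 + 2.8| = √(34² + 2.8²) = 34.12
|(j34)² + 2.73(j34) + 8.41| = |-1147.6 + j92.82| = 1151
|G(j34)| = 250 × 34.12 / 1151 = 7.4077
20 log₁₀(7.4077) = 17.394 dB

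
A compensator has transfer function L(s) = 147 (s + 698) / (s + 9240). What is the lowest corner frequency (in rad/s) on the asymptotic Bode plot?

Break frequencies occur at each pole and zero magnitude: 698 rad/s, 9240 rad/s.
The lowest is 698 rad/s.

698 rad/s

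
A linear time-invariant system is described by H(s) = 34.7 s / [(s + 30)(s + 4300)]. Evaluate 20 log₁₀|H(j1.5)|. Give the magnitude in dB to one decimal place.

|j1.5| = 1.5
|j1.5 + 30| = √(1.5² + 30²) = 30.04
|j1.5 + 4300| = √(1.5² + 4300²) = 4300
|H(j1.5)| = 34.7 × 1.5 / (30.04 × 4300) = 0.00040298
20 log₁₀(0.00040298) = -67.89 dB

-67.9 dB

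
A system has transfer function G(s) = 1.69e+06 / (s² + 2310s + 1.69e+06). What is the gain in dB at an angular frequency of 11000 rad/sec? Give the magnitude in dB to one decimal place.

-37.2 dB

|(j11000)² + 2310(j11000) + 1.69e+06| = |-1.1931e+08 + j2.541e+07| = 1.22e+08
|G(j11000)| = 1.69e+06 / 1.22e+08 = 0.013854
20 log₁₀(0.013854) = -37.17 dB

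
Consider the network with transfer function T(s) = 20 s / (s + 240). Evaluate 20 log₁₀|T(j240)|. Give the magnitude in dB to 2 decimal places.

|j240| = 240
|j240 + 240| = √(240² + 240²) = 339.4
|T(j240)| = 20 × 240 / 339.4 = 14.142
20 log₁₀(14.142) = 23.010 dB

23.01 dB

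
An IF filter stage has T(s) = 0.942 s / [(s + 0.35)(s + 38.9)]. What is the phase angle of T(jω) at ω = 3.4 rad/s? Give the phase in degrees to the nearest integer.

1°

∠(j3.4) = 90.00°
∠(j3.4 + 0.35) = arctan(3.4/0.35) = 84.12°
∠(j3.4 + 38.9) = arctan(3.4/38.9) = 5.00°
∠T(j3.4) = 90.00° − (84.12° + 5.00°) = 0.88°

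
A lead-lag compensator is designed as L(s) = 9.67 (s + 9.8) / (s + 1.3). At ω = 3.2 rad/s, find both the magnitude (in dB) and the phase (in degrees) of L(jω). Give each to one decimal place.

|j3.2 + 9.8| = √(3.2² + 9.8²) = 10.31
|j3.2 + 1.3| = √(3.2² + 1.3²) = 3.454
|L(j3.2)| = 9.67 × 10.31 / 3.454 = 28.862
20 log₁₀(28.862) = 29.21 dB
∠(j3.2 + 9.8) = arctan(3.2/9.8) = 18.08°
∠(j3.2 + 1.3) = arctan(3.2/1.3) = 67.89°
∠L(j3.2) = 18.08° − 67.89° = -49.81°

|L| = 29.2 dB, ∠L = -49.8 deg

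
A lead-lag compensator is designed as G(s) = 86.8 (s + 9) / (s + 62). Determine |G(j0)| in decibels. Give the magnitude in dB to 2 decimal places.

G(0) = 86.8 × 9 / 62 = 12.6
20 log₁₀(12.6) = 22.007 dB

22.01 dB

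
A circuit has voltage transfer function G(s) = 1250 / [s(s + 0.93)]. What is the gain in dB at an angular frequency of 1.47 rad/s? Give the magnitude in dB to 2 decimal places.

53.78 dB

|j1.47 + 0.93| = √(1.47² + 0.93²) = 1.739
|j1.47| = 1.47
|G(j1.47)| = 1250 / (1.739 × 1.47) = 488.85
20 log₁₀(488.85) = 53.783 dB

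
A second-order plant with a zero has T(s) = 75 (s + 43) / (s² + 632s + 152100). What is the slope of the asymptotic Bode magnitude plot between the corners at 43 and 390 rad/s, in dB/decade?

In this band the factors already past their corner are: zero at 43; net slope = 20 dB/decade.

20 dB/decade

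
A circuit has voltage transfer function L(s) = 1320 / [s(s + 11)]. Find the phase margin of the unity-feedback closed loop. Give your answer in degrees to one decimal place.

17.2°

Gain crossover: |L(jω)| = 1 at ω ≈ 35.5 rad/sec.
∠L(j35.5) = −90° − arctan(35.5/11) ≈ -162.79°
PM = 180° + (-162.79°) = 17.21°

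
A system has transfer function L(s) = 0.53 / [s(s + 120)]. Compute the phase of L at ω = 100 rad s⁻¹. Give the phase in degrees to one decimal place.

-129.8 deg

∠(j100 + 120) = arctan(100/120) = 39.81°
∠(j100) = 90.00°
∠L(j100) = − (39.81° + 90.00°) = -129.81°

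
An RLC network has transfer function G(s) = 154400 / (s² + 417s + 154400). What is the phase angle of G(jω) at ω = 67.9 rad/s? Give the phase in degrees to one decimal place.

∠[(j67.9)² + 417(j67.9) + 154400] = ∠[1.4979e+05 + j28314] = 10.70°
∠G(j67.9) = −10.70° = -10.70°

-10.7°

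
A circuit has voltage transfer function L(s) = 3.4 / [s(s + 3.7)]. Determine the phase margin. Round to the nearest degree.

Gain crossover: |L(jω)| = 1 at ω ≈ 0.893 rad/sec.
∠L(j0.893) = −90° − arctan(0.893/3.7) ≈ -103.57°
PM = 180° + (-103.57°) = 76.43°

76°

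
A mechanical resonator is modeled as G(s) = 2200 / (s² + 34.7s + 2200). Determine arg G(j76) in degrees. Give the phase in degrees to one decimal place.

-143.6 deg

∠[(j76)² + 34.7(j76) + 2200] = ∠[-3576 + j2637.2] = 143.59°
∠G(j76) = −143.59° = -143.59°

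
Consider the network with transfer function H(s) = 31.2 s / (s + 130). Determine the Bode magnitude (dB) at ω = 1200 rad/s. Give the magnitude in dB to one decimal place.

|j1200| = 1200
|j1200 + 130| = √(1200² + 130²) = 1207
|H(j1200)| = 31.2 × 1200 / 1207 = 31.019
20 log₁₀(31.019) = 29.83 dB

29.8 dB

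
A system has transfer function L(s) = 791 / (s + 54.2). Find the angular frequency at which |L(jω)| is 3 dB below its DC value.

54.2 rad/s

For a single-pole low-pass, the −3 dB point is at the pole: ω = 54.2 rad/s.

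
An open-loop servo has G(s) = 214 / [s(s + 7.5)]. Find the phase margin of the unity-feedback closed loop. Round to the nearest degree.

Gain crossover: |G(jω)| = 1 at ω ≈ 13.7 rad/s.
∠G(j13.7) = −90° − arctan(13.7/7.5) ≈ -151.30°
PM = 180° + (-151.30°) = 28.70°

29 deg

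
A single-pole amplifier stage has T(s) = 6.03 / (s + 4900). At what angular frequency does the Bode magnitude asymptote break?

4900 rad/s

The single real pole at s = −4900 gives a corner at ω = 4900 rad/s.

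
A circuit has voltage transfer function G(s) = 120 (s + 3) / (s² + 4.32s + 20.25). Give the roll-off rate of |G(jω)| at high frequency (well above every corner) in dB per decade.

With 1 zero and 2 poles, the high-frequency asymptotic slope is 20 × (1 − 2) = -20 dB/decade.

-20 dB/decade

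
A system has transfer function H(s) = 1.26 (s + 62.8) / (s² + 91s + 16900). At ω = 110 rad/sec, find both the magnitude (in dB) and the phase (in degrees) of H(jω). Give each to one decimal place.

|H| = -36.8 dB, ∠H = -4.1 deg

|j110 + 62.8| = √(110² + 62.8²) = 126.7
|(j110)² + 91(j110) + 16900| = |4800 + j10010| = 1.11e+04
|H(j110)| = 1.26 × 126.7 / 1.11e+04 = 0.014376
20 log₁₀(0.014376) = -36.85 dB
∠(j110 + 62.8) = arctan(110/62.8) = 60.28°
∠[(j110)² + 91(j110) + 16900] = ∠[4800 + j10010] = 64.38°
∠H(j110) = 60.28° − 64.38° = -4.10°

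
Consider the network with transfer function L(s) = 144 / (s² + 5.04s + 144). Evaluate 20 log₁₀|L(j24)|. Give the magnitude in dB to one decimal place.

-9.9 dB

|(j24)² + 5.04(j24) + 144| = |-432 + j120.96| = 448.6
|L(j24)| = 144 / 448.6 = 0.32099
20 log₁₀(0.32099) = -9.87 dB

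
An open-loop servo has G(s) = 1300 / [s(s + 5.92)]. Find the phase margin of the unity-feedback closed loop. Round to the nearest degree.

Gain crossover: |G(jω)| = 1 at ω ≈ 35.8 rad/s.
∠G(j35.8) = −90° − arctan(35.8/5.92) ≈ -170.61°
PM = 180° + (-170.61°) = 9.39°

9°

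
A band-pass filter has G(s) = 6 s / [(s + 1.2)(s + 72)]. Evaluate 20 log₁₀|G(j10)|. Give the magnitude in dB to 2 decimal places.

-21.73 dB

|j10| = 10
|j10 + 1.2| = √(10² + 1.2²) = 10.07
|j10 + 72| = √(10² + 72²) = 72.69
|G(j10)| = 6 × 10 / (10.07 × 72.69) = 0.081953
20 log₁₀(0.081953) = -21.729 dB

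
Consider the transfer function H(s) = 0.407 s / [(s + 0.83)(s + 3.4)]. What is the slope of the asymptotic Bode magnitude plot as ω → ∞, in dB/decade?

With 1 zero and 2 poles, the high-frequency asymptotic slope is 20 × (1 − 2) = -20 dB/decade.

-20 dB/decade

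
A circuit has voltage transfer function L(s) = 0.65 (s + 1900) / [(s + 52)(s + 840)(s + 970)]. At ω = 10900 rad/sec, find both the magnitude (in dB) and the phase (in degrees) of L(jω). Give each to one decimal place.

|j10900 + 1900| = √(10900² + 1900²) = 1.106e+04
|j10900 + 52| = √(10900² + 52²) = 1.09e+04
|j10900 + 840| = √(10900² + 840²) = 1.093e+04
|j10900 + 970| = √(10900² + 970²) = 1.094e+04
|L(j10900)| = 0.65 × 1.106e+04 / (1.09e+04 × 1.093e+04 × 1.094e+04) = 5.5151e-09
20 log₁₀(5.5151e-09) = -165.17 dB
∠(j10900 + 1900) = arctan(10900/1900) = 80.11°
∠(j10900 + 52) = arctan(10900/52) = 89.73°
∠(j10900 + 840) = arctan(10900/840) = 85.59°
∠(j10900 + 970) = arctan(10900/970) = 84.91°
∠L(j10900) = 80.11° − (89.73° + 85.59° + 84.91°) = -180.12°

|L| = -165.2 dB, ∠L = -180.1°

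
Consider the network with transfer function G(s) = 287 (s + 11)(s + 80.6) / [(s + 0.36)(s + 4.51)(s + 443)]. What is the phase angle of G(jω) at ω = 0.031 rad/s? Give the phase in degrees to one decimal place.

-5.1 deg

∠(j0.031 + 11) = arctan(0.031/11) = 0.16°
∠(j0.031 + 80.6) = arctan(0.031/80.6) = 0.02°
∠(j0.031 + 0.36) = arctan(0.031/0.36) = 4.92°
∠(j0.031 + 4.51) = arctan(0.031/4.51) = 0.39°
∠(j0.031 + 443) = arctan(0.031/443) = 0.00°
∠G(j0.031) = 0.16° + 0.02° − (4.92° + 0.39° + 0.00°) = -5.14°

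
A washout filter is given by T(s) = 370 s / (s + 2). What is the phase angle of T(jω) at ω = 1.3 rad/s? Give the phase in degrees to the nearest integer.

∠(j1.3) = 90.00°
∠(j1.3 + 2) = arctan(1.3/2) = 33.02°
∠T(j1.3) = 90.00° − 33.02° = 56.98°

57 deg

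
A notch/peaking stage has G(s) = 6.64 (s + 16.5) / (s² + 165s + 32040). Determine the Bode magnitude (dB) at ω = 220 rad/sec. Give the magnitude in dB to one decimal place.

|j220 + 16.5| = √(220² + 16.5²) = 220.6
|(j220)² + 165(j220) + 32040| = |-16360 + j36300| = 3.982e+04
|G(j220)| = 6.64 × 220.6 / 3.982e+04 = 0.036792
20 log₁₀(0.036792) = -28.69 dB

-28.7 dB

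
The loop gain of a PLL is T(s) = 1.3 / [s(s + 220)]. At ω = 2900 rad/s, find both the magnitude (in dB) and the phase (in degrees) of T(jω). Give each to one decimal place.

|T| = -136.2 dB, ∠T = -175.7 deg

|j2900 + 220| = √(2900² + 220²) = 2908
|j2900| = 2900
|T(j2900)| = 1.3 / (2908 × 2900) = 1.5413e-07
20 log₁₀(1.5413e-07) = -136.24 dB
∠(j2900 + 220) = arctan(2900/220) = 85.66°
∠(j2900) = 90.00°
∠T(j2900) = − (85.66° + 90.00°) = -175.66°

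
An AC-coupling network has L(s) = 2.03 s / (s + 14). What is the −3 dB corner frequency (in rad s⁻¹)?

For a single-pole high-pass, the −3 dB point is at the pole: ω = 14 rad s⁻¹.

14 rad s⁻¹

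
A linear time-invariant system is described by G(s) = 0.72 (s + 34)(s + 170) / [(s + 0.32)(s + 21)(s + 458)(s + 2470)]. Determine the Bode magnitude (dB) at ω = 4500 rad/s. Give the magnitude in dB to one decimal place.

-150.2 dB

|j4500 + 34| = √(4500² + 34²) = 4500
|j4500 + 170| = √(4500² + 170²) = 4503
|j4500 + 0.32| = √(4500² + 0.32²) = 4500
|j4500 + 21| = √(4500² + 21²) = 4500
|j4500 + 458| = √(4500² + 458²) = 4523
|j4500 + 2470| = √(4500² + 2470²) = 5133
|G(j4500)| = 0.72 × 4500 × 4503 / (4500 × 4500 × 4523 × 5133) = 3.1031e-08
20 log₁₀(3.1031e-08) = -150.16 dB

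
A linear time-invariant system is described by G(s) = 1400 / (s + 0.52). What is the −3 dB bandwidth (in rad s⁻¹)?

For a single-pole low-pass, the −3 dB point is at the pole: ω = 0.52 rad s⁻¹.

0.52 rad s⁻¹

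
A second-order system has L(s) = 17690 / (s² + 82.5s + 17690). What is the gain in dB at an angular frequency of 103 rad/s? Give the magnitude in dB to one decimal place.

4.1 dB

|(j103)² + 82.5(j103) + 17690| = |7081 + j8497.5| = 1.106e+04
|L(j103)| = 17690 / 1.106e+04 = 1.5993
20 log₁₀(1.5993) = 4.08 dB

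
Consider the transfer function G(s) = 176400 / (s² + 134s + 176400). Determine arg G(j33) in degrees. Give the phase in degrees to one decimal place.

-1.4 deg

∠[(j33)² + 134(j33) + 176400] = ∠[1.7531e+05 + j4422] = 1.44°
∠G(j33) = −1.44° = -1.44°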